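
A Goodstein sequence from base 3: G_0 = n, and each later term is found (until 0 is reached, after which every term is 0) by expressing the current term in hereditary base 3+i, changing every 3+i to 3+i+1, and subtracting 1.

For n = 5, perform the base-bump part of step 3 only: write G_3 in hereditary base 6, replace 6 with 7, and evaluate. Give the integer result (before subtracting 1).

5

base 3: 5 = 3 + 2; at 4: 4 + 2 = 6; next = 5
base 4: 5 = 4 + 1; at 5: 5 + 1 = 6; next = 5
base 5: 5 = 5; at 6: 6 = 6; next = 5
base 6: 5 = 5; at 7: 5 = 5; next = 4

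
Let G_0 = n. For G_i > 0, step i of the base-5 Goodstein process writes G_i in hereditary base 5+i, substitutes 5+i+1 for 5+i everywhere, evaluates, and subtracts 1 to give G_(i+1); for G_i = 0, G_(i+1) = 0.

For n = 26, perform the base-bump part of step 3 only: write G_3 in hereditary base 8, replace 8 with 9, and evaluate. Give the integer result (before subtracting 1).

G_0=26  [base 5] 5^2 + 1  →[5↦6]→  6^2 + 1 = 37  −1 ⇒ G_1=36
G_1=36  [base 6] 6^2  →[6↦7]→  7^2 = 49  −1 ⇒ G_2=48
G_2=48  [base 7] 6·7 + 6  →[7↦8]→  6·8 + 6 = 54  −1 ⇒ G_3=53
G_3=53  [base 8] 6·8 + 5  →[8↦9]→  6·9 + 5 = 59  −1 ⇒ G_4=58

59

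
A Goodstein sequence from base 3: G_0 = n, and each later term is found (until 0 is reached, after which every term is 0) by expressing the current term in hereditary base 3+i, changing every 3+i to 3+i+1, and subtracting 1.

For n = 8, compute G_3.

G_0=8  [base 3] 2·3 + 2  →[3↦4]→  2·4 + 2 = 10  −1 ⇒ G_1=9
G_1=9  [base 4] 2·4 + 1  →[4↦5]→  2·5 + 1 = 11  −1 ⇒ G_2=10
G_2=10  [base 5] 2·5  →[5↦6]→  2·6 = 12  −1 ⇒ G_3=11

11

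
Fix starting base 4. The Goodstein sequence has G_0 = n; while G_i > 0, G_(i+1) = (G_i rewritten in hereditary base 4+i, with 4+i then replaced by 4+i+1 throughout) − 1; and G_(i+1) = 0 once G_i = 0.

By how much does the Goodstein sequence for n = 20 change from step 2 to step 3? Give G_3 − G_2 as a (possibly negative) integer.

12

[0] 20 ≡ 4^2 + 4 (base 4). Lift 5: 30. −1: 29.
[1] 29 ≡ 5^2 + 4 (base 5). Lift 6: 40. −1: 39.
[2] 39 ≡ 6^2 + 3 (base 6). Lift 7: 52. −1: 51.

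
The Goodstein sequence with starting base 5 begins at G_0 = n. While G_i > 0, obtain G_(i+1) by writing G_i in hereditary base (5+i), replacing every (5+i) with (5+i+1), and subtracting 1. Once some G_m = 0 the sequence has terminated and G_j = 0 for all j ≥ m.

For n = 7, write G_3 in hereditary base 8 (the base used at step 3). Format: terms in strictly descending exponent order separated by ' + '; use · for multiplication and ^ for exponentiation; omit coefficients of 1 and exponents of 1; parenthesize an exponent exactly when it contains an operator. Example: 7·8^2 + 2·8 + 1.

step 0: 7 = 5 + 2; sub 6 for 5: 6 + 2; = 8; G_1 = 8−1 = 7
step 1: 7 = 6 + 1; sub 7 for 6: 7 + 1; = 8; G_2 = 8−1 = 7
step 2: 7 = 7; sub 8 for 7: 8; = 8; G_3 = 8−1 = 7
step 3: 7 = 7; sub 9 for 8: 7; = 7; G_4 = 7−1 = 6

7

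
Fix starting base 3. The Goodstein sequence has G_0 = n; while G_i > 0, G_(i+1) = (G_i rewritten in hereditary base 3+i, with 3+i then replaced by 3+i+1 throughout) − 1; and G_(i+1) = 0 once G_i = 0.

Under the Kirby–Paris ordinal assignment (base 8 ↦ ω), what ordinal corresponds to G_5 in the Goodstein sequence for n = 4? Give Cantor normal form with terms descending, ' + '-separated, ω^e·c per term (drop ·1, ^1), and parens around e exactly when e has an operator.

1

step 0: 4 = 3 + 1; sub 4 for 3: 4 + 1; = 5; G_1 = 5−1 = 4
step 1: 4 = 4; sub 5 for 4: 5; = 5; G_2 = 5−1 = 4
step 2: 4 = 4; sub 6 for 5: 4; = 4; G_3 = 4−1 = 3
step 3: 3 = 3; sub 7 for 6: 3; = 3; G_4 = 3−1 = 2
step 4: 2 = 2; sub 8 for 7: 2; = 2; G_5 = 2−1 = 1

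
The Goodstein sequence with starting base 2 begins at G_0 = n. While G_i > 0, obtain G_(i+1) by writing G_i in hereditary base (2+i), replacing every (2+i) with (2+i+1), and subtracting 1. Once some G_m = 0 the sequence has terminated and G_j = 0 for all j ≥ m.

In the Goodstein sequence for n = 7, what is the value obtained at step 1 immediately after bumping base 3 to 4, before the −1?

260

G_0=7  [base 2] 2^2 + 2 + 1  →[2↦3]→  3^3 + 3 + 1 = 31  −1 ⇒ G_1=30
G_1=30  [base 3] 3^3 + 3  →[3↦4]→  4^4 + 4 = 260  −1 ⇒ G_2=259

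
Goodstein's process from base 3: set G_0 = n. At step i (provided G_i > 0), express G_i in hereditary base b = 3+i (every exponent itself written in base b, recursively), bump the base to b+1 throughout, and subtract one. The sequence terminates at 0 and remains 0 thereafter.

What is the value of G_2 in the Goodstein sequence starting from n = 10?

(0) 10|_3 = 3^2 + 1 ↦ 4^2 + 1|_4 = 17 ⇒ 16
(1) 16|_4 = 4^2 ↦ 5^2|_5 = 25 ⇒ 24
(2) 24|_5 = 4·5 + 4 ↦ 4·6 + 4|_6 = 28 ⇒ 27

24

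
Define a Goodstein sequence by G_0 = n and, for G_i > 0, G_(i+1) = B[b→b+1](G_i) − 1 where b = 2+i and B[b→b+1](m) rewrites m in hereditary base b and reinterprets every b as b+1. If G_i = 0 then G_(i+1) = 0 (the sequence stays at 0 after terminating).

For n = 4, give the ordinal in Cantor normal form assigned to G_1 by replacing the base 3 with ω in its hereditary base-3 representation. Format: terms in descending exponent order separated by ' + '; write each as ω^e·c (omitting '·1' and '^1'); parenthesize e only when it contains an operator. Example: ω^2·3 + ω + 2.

i=0: 4 = 2^2 (b=2); 2→3: 3^3 = 27; 27−1 = 26
i=1: 26 = 2·3^2 + 2·3 + 2 (b=3); 3→4: 2·4^2 + 2·4 + 2 = 42; 42−1 = 41

ω^2·2 + ω·2 + 2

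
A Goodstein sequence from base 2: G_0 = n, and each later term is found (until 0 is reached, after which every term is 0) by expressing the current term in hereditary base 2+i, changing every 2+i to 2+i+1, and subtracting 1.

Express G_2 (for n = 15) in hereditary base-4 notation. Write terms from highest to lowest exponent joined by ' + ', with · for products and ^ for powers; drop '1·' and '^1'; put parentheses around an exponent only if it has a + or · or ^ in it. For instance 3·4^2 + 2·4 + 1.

base 2: 15 = 2^(2 + 1) + 2^2 + 2 + 1; at 3: 3^(3 + 1) + 3^3 + 3 + 1 = 112; next = 111
base 3: 111 = 3^(3 + 1) + 3^3 + 3; at 4: 4^(4 + 1) + 4^4 + 4 = 1284; next = 1283

4^(4 + 1) + 4^4 + 3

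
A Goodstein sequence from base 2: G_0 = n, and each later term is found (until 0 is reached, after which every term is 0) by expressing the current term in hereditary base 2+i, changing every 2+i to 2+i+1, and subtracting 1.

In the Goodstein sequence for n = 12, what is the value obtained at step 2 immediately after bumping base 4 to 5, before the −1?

15686

[0] 12 ≡ 2^(2 + 1) + 2^2 (base 2). Lift 3: 108. −1: 107.
[1] 107 ≡ 3^(3 + 1) + 2·3^2 + 2·3 + 2 (base 3). Lift 4: 1066. −1: 1065.
[2] 1065 ≡ 4^(4 + 1) + 2·4^2 + 2·4 + 1 (base 4). Lift 5: 15686. −1: 15685.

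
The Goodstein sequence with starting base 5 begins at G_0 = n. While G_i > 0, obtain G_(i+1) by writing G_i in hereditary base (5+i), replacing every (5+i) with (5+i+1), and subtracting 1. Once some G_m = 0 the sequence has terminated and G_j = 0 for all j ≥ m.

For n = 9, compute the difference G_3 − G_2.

0

9 —HB5→ 5 + 4 —bump→ 6 + 4 = 10 —(−1)→ 9
9 —HB6→ 6 + 3 —bump→ 7 + 3 = 10 —(−1)→ 9
9 —HB7→ 7 + 2 —bump→ 8 + 2 = 10 —(−1)→ 9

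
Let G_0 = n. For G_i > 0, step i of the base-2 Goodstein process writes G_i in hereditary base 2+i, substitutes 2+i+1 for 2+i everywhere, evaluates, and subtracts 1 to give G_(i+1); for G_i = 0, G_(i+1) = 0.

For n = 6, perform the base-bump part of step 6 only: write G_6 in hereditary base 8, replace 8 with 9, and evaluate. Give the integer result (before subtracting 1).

6 —HB2→ 2^2 + 2 —bump→ 3^3 + 3 = 30 —(−1)→ 29
29 —HB3→ 3^3 + 2 —bump→ 4^4 + 2 = 258 —(−1)→ 257
257 —HB4→ 4^4 + 1 —bump→ 5^5 + 1 = 3126 —(−1)→ 3125
3125 —HB5→ 5^5 —bump→ 6^6 = 46656 —(−1)→ 46655
46655 —HB6→ 5·6^5 + 5·6^4 + 5·6^3 + 5·6^2 + 5·6 + 5 —bump→ 5·7^5 + 5·7^4 + 5·7^3 + 5·7^2 + 5·7 + 5 = 98040 —(−1)→ 98039
98039 —HB7→ 5·7^5 + 5·7^4 + 5·7^3 + 5·7^2 + 5·7 + 4 —bump→ 5·8^5 + 5·8^4 + 5·8^3 + 5·8^2 + 5·8 + 4 = 187244 —(−1)→ 187243

332148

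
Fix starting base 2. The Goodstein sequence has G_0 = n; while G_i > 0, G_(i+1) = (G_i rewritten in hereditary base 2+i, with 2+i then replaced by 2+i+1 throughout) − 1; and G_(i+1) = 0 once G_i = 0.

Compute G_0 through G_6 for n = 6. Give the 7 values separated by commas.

6, 29, 257, 3125, 46655, 98039, 187243

step 0: 6 = 2^2 + 2; sub 3 for 2: 3^3 + 3; = 30; G_1 = 30−1 = 29
step 1: 29 = 3^3 + 2; sub 4 for 3: 4^4 + 2; = 258; G_2 = 258−1 = 257
step 2: 257 = 4^4 + 1; sub 5 for 4: 5^5 + 1; = 3126; G_3 = 3126−1 = 3125
step 3: 3125 = 5^5; sub 6 for 5: 6^6; = 46656; G_4 = 46656−1 = 46655
step 4: 46655 = 5·6^5 + 5·6^4 + 5·6^3 + 5·6^2 + 5·6 + 5; sub 7 for 6: 5·7^5 + 5·7^4 + 5·7^3 + 5·7^2 + 5·7 + 5; = 98040; G_5 = 98040−1 = 98039
step 5: 98039 = 5·7^5 + 5·7^4 + 5·7^3 + 5·7^2 + 5·7 + 4; sub 8 for 7: 5·8^5 + 5·8^4 + 5·8^3 + 5·8^2 + 5·8 + 4; = 187244; G_6 = 187244−1 = 187243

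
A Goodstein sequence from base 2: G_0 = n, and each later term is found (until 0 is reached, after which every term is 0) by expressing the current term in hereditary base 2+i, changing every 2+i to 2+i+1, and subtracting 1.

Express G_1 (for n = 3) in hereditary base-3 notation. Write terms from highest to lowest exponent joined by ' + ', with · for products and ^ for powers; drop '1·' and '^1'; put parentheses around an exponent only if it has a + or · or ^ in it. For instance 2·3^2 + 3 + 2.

3

[0] 3 ≡ 2 + 1 (base 2). Lift 3: 4. −1: 3.
[1] 3 ≡ 3 (base 3). Lift 4: 4. −1: 3.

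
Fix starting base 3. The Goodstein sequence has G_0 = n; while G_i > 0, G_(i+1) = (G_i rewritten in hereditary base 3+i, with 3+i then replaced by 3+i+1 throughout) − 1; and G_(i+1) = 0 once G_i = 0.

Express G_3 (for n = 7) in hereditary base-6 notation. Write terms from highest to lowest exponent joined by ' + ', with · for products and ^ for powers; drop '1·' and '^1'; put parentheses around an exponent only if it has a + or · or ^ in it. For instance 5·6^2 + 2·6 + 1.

6 + 3

7 —HB3→ 2·3 + 1 —bump→ 2·4 + 1 = 9 —(−1)→ 8
8 —HB4→ 2·4 —bump→ 2·5 = 10 —(−1)→ 9
9 —HB5→ 5 + 4 —bump→ 6 + 4 = 10 —(−1)→ 9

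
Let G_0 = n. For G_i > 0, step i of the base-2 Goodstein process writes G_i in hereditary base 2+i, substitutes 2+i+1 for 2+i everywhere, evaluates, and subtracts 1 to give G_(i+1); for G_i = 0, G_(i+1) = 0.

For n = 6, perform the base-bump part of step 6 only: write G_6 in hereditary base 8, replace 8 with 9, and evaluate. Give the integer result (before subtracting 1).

G_0 = 6. HB_2(6) = 2^2 + 2. Bump = 30. G_1 = 29.
G_1 = 29. HB_3(29) = 3^3 + 2. Bump = 258. G_2 = 257.
G_2 = 257. HB_4(257) = 4^4 + 1. Bump = 3126. G_3 = 3125.
G_3 = 3125. HB_5(3125) = 5^5. Bump = 46656. G_4 = 46655.
G_4 = 46655. HB_6(46655) = 5·6^5 + 5·6^4 + 5·6^3 + 5·6^2 + 5·6 + 5. Bump = 98040. G_5 = 98039.
G_5 = 98039. HB_7(98039) = 5·7^5 + 5·7^4 + 5·7^3 + 5·7^2 + 5·7 + 4. Bump = 187244. G_6 = 187243.

332148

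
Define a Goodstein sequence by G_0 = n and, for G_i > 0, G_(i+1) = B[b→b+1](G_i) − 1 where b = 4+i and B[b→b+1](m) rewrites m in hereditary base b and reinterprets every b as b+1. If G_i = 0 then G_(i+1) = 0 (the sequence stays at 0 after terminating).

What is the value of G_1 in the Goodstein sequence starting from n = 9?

10

9 —HB4→ 2·4 + 1 —bump→ 2·5 + 1 = 11 —(−1)→ 10
10 —HB5→ 2·5 —bump→ 2·6 = 12 —(−1)→ 11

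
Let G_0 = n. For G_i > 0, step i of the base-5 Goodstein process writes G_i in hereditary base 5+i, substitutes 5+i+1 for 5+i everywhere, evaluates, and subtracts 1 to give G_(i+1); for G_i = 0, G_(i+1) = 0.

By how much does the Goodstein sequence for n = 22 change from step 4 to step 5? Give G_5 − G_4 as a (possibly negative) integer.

G_0 = 22. HB_5(22) = 4·5 + 2. Bump = 26. G_1 = 25.
G_1 = 25. HB_6(25) = 4·6 + 1. Bump = 29. G_2 = 28.
G_2 = 28. HB_7(28) = 4·7. Bump = 32. G_3 = 31.
G_3 = 31. HB_8(31) = 3·8 + 7. Bump = 34. G_4 = 33.
G_4 = 33. HB_9(33) = 3·9 + 6. Bump = 36. G_5 = 35.

2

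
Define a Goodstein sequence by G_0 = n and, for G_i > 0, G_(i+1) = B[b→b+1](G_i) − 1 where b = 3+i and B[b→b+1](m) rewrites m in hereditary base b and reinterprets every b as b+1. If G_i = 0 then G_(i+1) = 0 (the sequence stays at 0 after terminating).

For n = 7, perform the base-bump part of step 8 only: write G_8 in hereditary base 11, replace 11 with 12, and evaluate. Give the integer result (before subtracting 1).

8

step 0: 7 = 2·3 + 1; sub 4 for 3: 2·4 + 1; = 9; G_1 = 9−1 = 8
step 1: 8 = 2·4; sub 5 for 4: 2·5; = 10; G_2 = 10−1 = 9
step 2: 9 = 5 + 4; sub 6 for 5: 6 + 4; = 10; G_3 = 10−1 = 9
step 3: 9 = 6 + 3; sub 7 for 6: 7 + 3; = 10; G_4 = 10−1 = 9
step 4: 9 = 7 + 2; sub 8 for 7: 8 + 2; = 10; G_5 = 10−1 = 9
step 5: 9 = 8 + 1; sub 9 for 8: 9 + 1; = 10; G_6 = 10−1 = 9
step 6: 9 = 9; sub 10 for 9: 10; = 10; G_7 = 10−1 = 9
step 7: 9 = 9; sub 11 for 10: 9; = 9; G_8 = 9−1 = 8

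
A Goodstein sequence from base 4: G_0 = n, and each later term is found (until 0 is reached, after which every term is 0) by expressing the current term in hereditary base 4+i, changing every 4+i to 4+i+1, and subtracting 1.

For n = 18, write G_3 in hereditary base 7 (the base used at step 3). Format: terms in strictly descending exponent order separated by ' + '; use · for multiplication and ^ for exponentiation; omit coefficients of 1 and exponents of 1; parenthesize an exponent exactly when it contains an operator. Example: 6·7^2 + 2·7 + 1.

18 —HB4→ 4^2 + 2 —bump→ 5^2 + 2 = 27 —(−1)→ 26
26 —HB5→ 5^2 + 1 —bump→ 6^2 + 1 = 37 —(−1)→ 36
36 —HB6→ 6^2 —bump→ 7^2 = 49 —(−1)→ 48
48 —HB7→ 6·7 + 6 —bump→ 6·8 + 6 = 54 —(−1)→ 53

6·7 + 6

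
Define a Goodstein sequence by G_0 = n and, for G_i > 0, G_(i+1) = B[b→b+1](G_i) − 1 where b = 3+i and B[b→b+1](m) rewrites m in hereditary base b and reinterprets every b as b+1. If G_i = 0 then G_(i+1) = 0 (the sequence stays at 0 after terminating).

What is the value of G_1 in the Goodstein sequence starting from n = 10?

G_0=10  [base 3] 3^2 + 1  →[3↦4]→  4^2 + 1 = 17  −1 ⇒ G_1=16
G_1=16  [base 4] 4^2  →[4↦5]→  5^2 = 25  −1 ⇒ G_2=24

16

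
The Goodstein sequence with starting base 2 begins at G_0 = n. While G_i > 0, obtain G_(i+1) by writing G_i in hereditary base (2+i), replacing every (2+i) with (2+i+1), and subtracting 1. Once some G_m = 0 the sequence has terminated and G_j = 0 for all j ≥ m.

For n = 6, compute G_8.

555551

[0] 6 ≡ 2^2 + 2 (base 2). Lift 3: 30. −1: 29.
[1] 29 ≡ 3^3 + 2 (base 3). Lift 4: 258. −1: 257.
[2] 257 ≡ 4^4 + 1 (base 4). Lift 5: 3126. −1: 3125.
[3] 3125 ≡ 5^5 (base 5). Lift 6: 46656. −1: 46655.
[4] 46655 ≡ 5·6^5 + 5·6^4 + 5·6^3 + 5·6^2 + 5·6 + 5 (base 6). Lift 7: 98040. −1: 98039.
[5] 98039 ≡ 5·7^5 + 5·7^4 + 5·7^3 + 5·7^2 + 5·7 + 4 (base 7). Lift 8: 187244. −1: 187243.
[6] 187243 ≡ 5·8^5 + 5·8^4 + 5·8^3 + 5·8^2 + 5·8 + 3 (base 8). Lift 9: 332148. −1: 332147.
[7] 332147 ≡ 5·9^5 + 5·9^4 + 5·9^3 + 5·9^2 + 5·9 + 2 (base 9). Lift 10: 555552. −1: 555551.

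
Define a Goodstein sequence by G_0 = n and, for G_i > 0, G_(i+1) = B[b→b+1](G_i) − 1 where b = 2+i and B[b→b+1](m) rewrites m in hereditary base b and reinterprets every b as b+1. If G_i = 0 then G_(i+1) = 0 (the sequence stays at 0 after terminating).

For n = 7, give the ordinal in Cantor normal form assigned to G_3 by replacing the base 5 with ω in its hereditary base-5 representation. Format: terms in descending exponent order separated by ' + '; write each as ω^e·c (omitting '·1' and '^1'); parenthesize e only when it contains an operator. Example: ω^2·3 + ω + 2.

(0) 7|_2 = 2^2 + 2 + 1 ↦ 3^3 + 3 + 1|_3 = 31 ⇒ 30
(1) 30|_3 = 3^3 + 3 ↦ 4^4 + 4|_4 = 260 ⇒ 259
(2) 259|_4 = 4^4 + 3 ↦ 5^5 + 3|_5 = 3128 ⇒ 3127
(3) 3127|_5 = 5^5 + 2 ↦ 6^6 + 2|_6 = 46658 ⇒ 46657

ω^ω + 2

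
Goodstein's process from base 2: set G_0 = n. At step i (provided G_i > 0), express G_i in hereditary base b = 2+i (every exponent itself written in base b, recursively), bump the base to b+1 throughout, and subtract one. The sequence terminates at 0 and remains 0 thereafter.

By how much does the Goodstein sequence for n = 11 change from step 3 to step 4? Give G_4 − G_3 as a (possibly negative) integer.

264310

i=0: 11 = 2^(2 + 1) + 2 + 1 (b=2); 2→3: 3^(3 + 1) + 3 + 1 = 85; 85−1 = 84
i=1: 84 = 3^(3 + 1) + 3 (b=3); 3→4: 4^(4 + 1) + 4 = 1028; 1028−1 = 1027
i=2: 1027 = 4^(4 + 1) + 3 (b=4); 4→5: 5^(5 + 1) + 3 = 15628; 15628−1 = 15627
i=3: 15627 = 5^(5 + 1) + 2 (b=5); 5→6: 6^(6 + 1) + 2 = 279938; 279938−1 = 279937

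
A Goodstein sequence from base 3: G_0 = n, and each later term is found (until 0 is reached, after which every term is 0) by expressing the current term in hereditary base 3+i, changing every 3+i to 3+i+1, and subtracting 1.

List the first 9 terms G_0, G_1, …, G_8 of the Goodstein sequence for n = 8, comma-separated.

8, 9, 10, 11, 11, 11, 11, 11, 11

(0) 8|_3 = 2·3 + 2 ↦ 2·4 + 2|_4 = 10 ⇒ 9
(1) 9|_4 = 2·4 + 1 ↦ 2·5 + 1|_5 = 11 ⇒ 10
(2) 10|_5 = 2·5 ↦ 2·6|_6 = 12 ⇒ 11
(3) 11|_6 = 6 + 5 ↦ 7 + 5|_7 = 12 ⇒ 11
(4) 11|_7 = 7 + 4 ↦ 8 + 4|_8 = 12 ⇒ 11
(5) 11|_8 = 8 + 3 ↦ 9 + 3|_9 = 12 ⇒ 11
(6) 11|_9 = 9 + 2 ↦ 10 + 2|_10 = 12 ⇒ 11
(7) 11|_10 = 10 + 1 ↦ 11 + 1|_11 = 12 ⇒ 11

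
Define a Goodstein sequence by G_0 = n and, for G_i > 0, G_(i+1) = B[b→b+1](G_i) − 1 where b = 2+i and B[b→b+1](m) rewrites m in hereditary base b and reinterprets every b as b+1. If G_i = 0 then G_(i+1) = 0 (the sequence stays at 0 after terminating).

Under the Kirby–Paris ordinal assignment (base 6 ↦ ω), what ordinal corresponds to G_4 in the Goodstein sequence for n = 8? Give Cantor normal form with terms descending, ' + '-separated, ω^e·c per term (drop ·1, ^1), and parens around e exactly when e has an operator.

base 2: 8 = 2^(2 + 1); at 3: 3^(3 + 1) = 81; next = 80
base 3: 80 = 2·3^3 + 2·3^2 + 2·3 + 2; at 4: 2·4^4 + 2·4^2 + 2·4 + 2 = 554; next = 553
base 4: 553 = 2·4^4 + 2·4^2 + 2·4 + 1; at 5: 2·5^5 + 2·5^2 + 2·5 + 1 = 6311; next = 6310
base 5: 6310 = 2·5^5 + 2·5^2 + 2·5; at 6: 2·6^6 + 2·6^2 + 2·6 = 93396; next = 93395
base 6: 93395 = 2·6^6 + 2·6^2 + 6 + 5; at 7: 2·7^7 + 2·7^2 + 7 + 5 = 1647196; next = 1647195

ω^ω·2 + ω^2·2 + ω + 5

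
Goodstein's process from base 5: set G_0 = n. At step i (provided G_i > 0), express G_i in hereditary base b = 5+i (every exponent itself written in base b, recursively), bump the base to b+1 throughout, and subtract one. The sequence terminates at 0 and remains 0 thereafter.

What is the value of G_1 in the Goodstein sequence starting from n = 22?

25

(0) 22|_5 = 4·5 + 2 ↦ 4·6 + 2|_6 = 26 ⇒ 25
(1) 25|_6 = 4·6 + 1 ↦ 4·7 + 1|_7 = 29 ⇒ 28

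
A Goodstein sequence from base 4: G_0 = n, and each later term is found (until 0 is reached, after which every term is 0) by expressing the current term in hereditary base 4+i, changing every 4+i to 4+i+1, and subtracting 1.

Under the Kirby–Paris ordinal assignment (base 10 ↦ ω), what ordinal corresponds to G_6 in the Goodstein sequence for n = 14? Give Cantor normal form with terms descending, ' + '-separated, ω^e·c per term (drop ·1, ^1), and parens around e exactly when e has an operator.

step 0: 14 = 3·4 + 2; sub 5 for 4: 3·5 + 2; = 17; G_1 = 17−1 = 16
step 1: 16 = 3·5 + 1; sub 6 for 5: 3·6 + 1; = 19; G_2 = 19−1 = 18
step 2: 18 = 3·6; sub 7 for 6: 3·7; = 21; G_3 = 21−1 = 20
step 3: 20 = 2·7 + 6; sub 8 for 7: 2·8 + 6; = 22; G_4 = 22−1 = 21
step 4: 21 = 2·8 + 5; sub 9 for 8: 2·9 + 5; = 23; G_5 = 23−1 = 22
step 5: 22 = 2·9 + 4; sub 10 for 9: 2·10 + 4; = 24; G_6 = 24−1 = 23

ω·2 + 3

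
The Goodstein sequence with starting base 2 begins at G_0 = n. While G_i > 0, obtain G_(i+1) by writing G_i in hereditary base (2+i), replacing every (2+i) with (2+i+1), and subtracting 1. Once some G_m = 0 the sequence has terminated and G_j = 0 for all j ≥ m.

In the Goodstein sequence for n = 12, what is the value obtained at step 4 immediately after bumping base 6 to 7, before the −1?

G_0 = 12. HB_2(12) = 2^(2 + 1) + 2^2. Bump = 108. G_1 = 107.
G_1 = 107. HB_3(107) = 3^(3 + 1) + 2·3^2 + 2·3 + 2. Bump = 1066. G_2 = 1065.
G_2 = 1065. HB_4(1065) = 4^(4 + 1) + 2·4^2 + 2·4 + 1. Bump = 15686. G_3 = 15685.
G_3 = 15685. HB_5(15685) = 5^(5 + 1) + 2·5^2 + 2·5. Bump = 280020. G_4 = 280019.
G_4 = 280019. HB_6(280019) = 6^(6 + 1) + 2·6^2 + 6 + 5. Bump = 5764911. G_5 = 5764910.

5764911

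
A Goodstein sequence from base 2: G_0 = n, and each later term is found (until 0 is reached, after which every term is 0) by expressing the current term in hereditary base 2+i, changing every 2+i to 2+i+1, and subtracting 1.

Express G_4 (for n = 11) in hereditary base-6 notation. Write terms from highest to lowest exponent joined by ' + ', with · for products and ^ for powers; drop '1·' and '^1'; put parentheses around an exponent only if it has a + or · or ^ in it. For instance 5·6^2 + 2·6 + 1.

6^(6 + 1) + 1

i=0: 11 = 2^(2 + 1) + 2 + 1 (b=2); 2→3: 3^(3 + 1) + 3 + 1 = 85; 85−1 = 84
i=1: 84 = 3^(3 + 1) + 3 (b=3); 3→4: 4^(4 + 1) + 4 = 1028; 1028−1 = 1027
i=2: 1027 = 4^(4 + 1) + 3 (b=4); 4→5: 5^(5 + 1) + 3 = 15628; 15628−1 = 15627
i=3: 15627 = 5^(5 + 1) + 2 (b=5); 5→6: 6^(6 + 1) + 2 = 279938; 279938−1 = 279937
i=4: 279937 = 6^(6 + 1) + 1 (b=6); 6→7: 7^(7 + 1) + 1 = 5764802; 5764802−1 = 5764801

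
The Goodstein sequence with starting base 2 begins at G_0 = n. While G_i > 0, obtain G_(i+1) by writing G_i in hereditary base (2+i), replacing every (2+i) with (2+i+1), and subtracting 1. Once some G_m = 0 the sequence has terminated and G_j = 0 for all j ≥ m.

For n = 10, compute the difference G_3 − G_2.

14600

[0] 10 ≡ 2^(2 + 1) + 2 (base 2). Lift 3: 84. −1: 83.
[1] 83 ≡ 3^(3 + 1) + 2 (base 3). Lift 4: 1026. −1: 1025.
[2] 1025 ≡ 4^(4 + 1) + 1 (base 4). Lift 5: 15626. −1: 15625.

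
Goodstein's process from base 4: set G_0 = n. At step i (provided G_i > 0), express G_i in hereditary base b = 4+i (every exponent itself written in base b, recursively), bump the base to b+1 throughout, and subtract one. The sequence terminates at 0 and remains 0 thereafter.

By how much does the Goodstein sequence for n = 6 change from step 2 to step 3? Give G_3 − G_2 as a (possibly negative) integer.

0

G_0 = 6. HB_4(6) = 4 + 2. Bump = 7. G_1 = 6.
G_1 = 6. HB_5(6) = 5 + 1. Bump = 7. G_2 = 6.
G_2 = 6. HB_6(6) = 6. Bump = 7. G_3 = 6.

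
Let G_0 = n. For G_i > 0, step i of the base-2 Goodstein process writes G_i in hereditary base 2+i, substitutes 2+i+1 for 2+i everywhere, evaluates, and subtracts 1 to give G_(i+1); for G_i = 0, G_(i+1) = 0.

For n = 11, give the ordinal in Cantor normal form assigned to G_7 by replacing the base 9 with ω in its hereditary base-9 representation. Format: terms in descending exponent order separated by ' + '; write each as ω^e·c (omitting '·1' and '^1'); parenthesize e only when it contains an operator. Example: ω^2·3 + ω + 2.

base 2: 11 = 2^(2 + 1) + 2 + 1; at 3: 3^(3 + 1) + 3 + 1 = 85; next = 84
base 3: 84 = 3^(3 + 1) + 3; at 4: 4^(4 + 1) + 4 = 1028; next = 1027
base 4: 1027 = 4^(4 + 1) + 3; at 5: 5^(5 + 1) + 3 = 15628; next = 15627
base 5: 15627 = 5^(5 + 1) + 2; at 6: 6^(6 + 1) + 2 = 279938; next = 279937
base 6: 279937 = 6^(6 + 1) + 1; at 7: 7^(7 + 1) + 1 = 5764802; next = 5764801
base 7: 5764801 = 7^(7 + 1); at 8: 8^(8 + 1) = 134217728; next = 134217727
base 8: 134217727 = 7·8^8 + 7·8^7 + 7·8^6 + 7·8^5 + 7·8^4 + 7·8^3 + 7·8^2 + 7·8 + 7; at 9: 7·9^9 + 7·9^7 + 7·9^6 + 7·9^5 + 7·9^4 + 7·9^3 + 7·9^2 + 7·9 + 7 = 2749609303; next = 2749609302
base 9: 2749609302 = 7·9^9 + 7·9^7 + 7·9^6 + 7·9^5 + 7·9^4 + 7·9^3 + 7·9^2 + 7·9 + 6; at 10: 7·10^10 + 7·10^7 + 7·10^6 + 7·10^5 + 7·10^4 + 7·10^3 + 7·10^2 + 7·10 + 6 = 70077777776; next = 70077777775

ω^ω·7 + ω^7·7 + ω^6·7 + ω^5·7 + ω^4·7 + ω^3·7 + ω^2·7 + ω·7 + 6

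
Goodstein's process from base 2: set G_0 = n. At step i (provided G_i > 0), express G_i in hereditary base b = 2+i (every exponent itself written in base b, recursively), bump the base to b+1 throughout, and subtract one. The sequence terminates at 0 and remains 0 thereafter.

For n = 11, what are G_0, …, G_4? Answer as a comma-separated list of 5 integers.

(0) 11|_2 = 2^(2 + 1) + 2 + 1 ↦ 3^(3 + 1) + 3 + 1|_3 = 85 ⇒ 84
(1) 84|_3 = 3^(3 + 1) + 3 ↦ 4^(4 + 1) + 4|_4 = 1028 ⇒ 1027
(2) 1027|_4 = 4^(4 + 1) + 3 ↦ 5^(5 + 1) + 3|_5 = 15628 ⇒ 15627
(3) 15627|_5 = 5^(5 + 1) + 2 ↦ 6^(6 + 1) + 2|_6 = 279938 ⇒ 279937

11, 84, 1027, 15627, 279937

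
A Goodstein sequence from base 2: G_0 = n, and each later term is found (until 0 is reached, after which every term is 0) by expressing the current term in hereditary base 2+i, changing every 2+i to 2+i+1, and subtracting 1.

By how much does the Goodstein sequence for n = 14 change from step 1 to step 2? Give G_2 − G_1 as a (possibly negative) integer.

1171

base 2: 14 = 2^(2 + 1) + 2^2 + 2; at 3: 3^(3 + 1) + 3^3 + 3 = 111; next = 110
base 3: 110 = 3^(3 + 1) + 3^3 + 2; at 4: 4^(4 + 1) + 4^4 + 2 = 1282; next = 1281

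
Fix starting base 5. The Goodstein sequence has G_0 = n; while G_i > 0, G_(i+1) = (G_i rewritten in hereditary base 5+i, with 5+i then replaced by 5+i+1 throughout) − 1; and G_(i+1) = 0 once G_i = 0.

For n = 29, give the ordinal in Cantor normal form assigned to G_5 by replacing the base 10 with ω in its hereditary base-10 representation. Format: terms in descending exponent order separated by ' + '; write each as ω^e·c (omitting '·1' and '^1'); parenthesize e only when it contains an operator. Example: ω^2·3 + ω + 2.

ω·9 + 9

i=0: 29 = 5^2 + 4 (b=5); 5→6: 6^2 + 4 = 40; 40−1 = 39
i=1: 39 = 6^2 + 3 (b=6); 6→7: 7^2 + 3 = 52; 52−1 = 51
i=2: 51 = 7^2 + 2 (b=7); 7→8: 8^2 + 2 = 66; 66−1 = 65
i=3: 65 = 8^2 + 1 (b=8); 8→9: 9^2 + 1 = 82; 82−1 = 81
i=4: 81 = 9^2 (b=9); 9→10: 10^2 = 100; 100−1 = 99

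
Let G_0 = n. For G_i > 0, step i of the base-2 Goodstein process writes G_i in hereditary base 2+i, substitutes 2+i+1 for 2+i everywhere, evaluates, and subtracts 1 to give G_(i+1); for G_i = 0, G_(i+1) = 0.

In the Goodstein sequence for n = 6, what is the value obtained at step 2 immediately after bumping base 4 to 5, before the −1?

6 —HB2→ 2^2 + 2 —bump→ 3^3 + 3 = 30 —(−1)→ 29
29 —HB3→ 3^3 + 2 —bump→ 4^4 + 2 = 258 —(−1)→ 257
257 —HB4→ 4^4 + 1 —bump→ 5^5 + 1 = 3126 —(−1)→ 3125

3126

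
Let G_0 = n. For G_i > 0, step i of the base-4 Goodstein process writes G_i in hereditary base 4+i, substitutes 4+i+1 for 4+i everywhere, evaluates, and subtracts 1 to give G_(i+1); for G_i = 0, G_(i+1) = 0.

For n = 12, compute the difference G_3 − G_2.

(0) 12|_4 = 3·4 ↦ 3·5|_5 = 15 ⇒ 14
(1) 14|_5 = 2·5 + 4 ↦ 2·6 + 4|_6 = 16 ⇒ 15
(2) 15|_6 = 2·6 + 3 ↦ 2·7 + 3|_7 = 17 ⇒ 16

1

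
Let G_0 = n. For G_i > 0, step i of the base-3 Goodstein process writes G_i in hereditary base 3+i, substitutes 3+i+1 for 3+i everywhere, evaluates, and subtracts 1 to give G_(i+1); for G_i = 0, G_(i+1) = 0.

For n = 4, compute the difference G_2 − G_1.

0

step 0: 4 = 3 + 1; sub 4 for 3: 4 + 1; = 5; G_1 = 5−1 = 4
step 1: 4 = 4; sub 5 for 4: 5; = 5; G_2 = 5−1 = 4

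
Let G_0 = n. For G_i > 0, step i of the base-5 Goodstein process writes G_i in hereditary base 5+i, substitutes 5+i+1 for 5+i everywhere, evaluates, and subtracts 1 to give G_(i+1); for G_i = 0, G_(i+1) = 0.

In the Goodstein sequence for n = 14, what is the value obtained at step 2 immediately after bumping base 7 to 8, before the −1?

18

i=0: 14 = 2·5 + 4 (b=5); 5→6: 2·6 + 4 = 16; 16−1 = 15
i=1: 15 = 2·6 + 3 (b=6); 6→7: 2·7 + 3 = 17; 17−1 = 16
i=2: 16 = 2·7 + 2 (b=7); 7→8: 2·8 + 2 = 18; 18−1 = 17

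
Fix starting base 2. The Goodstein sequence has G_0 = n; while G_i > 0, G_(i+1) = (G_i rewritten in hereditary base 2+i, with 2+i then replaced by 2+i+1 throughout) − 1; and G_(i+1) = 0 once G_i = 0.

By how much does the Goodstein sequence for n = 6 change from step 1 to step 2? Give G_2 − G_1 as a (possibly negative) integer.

228

6 —HB2→ 2^2 + 2 —bump→ 3^3 + 3 = 30 —(−1)→ 29
29 —HB3→ 3^3 + 2 —bump→ 4^4 + 2 = 258 —(−1)→ 257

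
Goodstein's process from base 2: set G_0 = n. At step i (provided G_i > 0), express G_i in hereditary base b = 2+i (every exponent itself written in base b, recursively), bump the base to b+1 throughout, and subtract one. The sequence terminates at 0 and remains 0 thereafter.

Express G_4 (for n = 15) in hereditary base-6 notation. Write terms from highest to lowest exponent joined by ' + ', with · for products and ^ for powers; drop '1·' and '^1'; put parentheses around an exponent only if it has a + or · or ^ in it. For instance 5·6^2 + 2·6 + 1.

base 2: 15 = 2^(2 + 1) + 2^2 + 2 + 1; at 3: 3^(3 + 1) + 3^3 + 3 + 1 = 112; next = 111
base 3: 111 = 3^(3 + 1) + 3^3 + 3; at 4: 4^(4 + 1) + 4^4 + 4 = 1284; next = 1283
base 4: 1283 = 4^(4 + 1) + 4^4 + 3; at 5: 5^(5 + 1) + 5^5 + 3 = 18753; next = 18752
base 5: 18752 = 5^(5 + 1) + 5^5 + 2; at 6: 6^(6 + 1) + 6^6 + 2 = 326594; next = 326593
base 6: 326593 = 6^(6 + 1) + 6^6 + 1; at 7: 7^(7 + 1) + 7^7 + 1 = 6588345; next = 6588344

6^(6 + 1) + 6^6 + 1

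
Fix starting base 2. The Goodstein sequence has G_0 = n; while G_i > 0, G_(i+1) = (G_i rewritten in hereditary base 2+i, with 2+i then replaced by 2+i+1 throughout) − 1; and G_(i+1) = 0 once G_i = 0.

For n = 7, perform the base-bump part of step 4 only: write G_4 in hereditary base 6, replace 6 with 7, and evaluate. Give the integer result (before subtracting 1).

[0] 7 ≡ 2^2 + 2 + 1 (base 2). Lift 3: 31. −1: 30.
[1] 30 ≡ 3^3 + 3 (base 3). Lift 4: 260. −1: 259.
[2] 259 ≡ 4^4 + 3 (base 4). Lift 5: 3128. −1: 3127.
[3] 3127 ≡ 5^5 + 2 (base 5). Lift 6: 46658. −1: 46657.
[4] 46657 ≡ 6^6 + 1 (base 6). Lift 7: 823544. −1: 823543.

823544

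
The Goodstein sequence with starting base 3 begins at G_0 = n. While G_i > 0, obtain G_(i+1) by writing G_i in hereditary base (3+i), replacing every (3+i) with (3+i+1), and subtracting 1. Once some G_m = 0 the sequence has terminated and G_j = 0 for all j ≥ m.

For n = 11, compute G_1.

17

G_0=11  [base 3] 3^2 + 2  →[3↦4]→  4^2 + 2 = 18  −1 ⇒ G_1=17
G_1=17  [base 4] 4^2 + 1  →[4↦5]→  5^2 + 1 = 26  −1 ⇒ G_2=25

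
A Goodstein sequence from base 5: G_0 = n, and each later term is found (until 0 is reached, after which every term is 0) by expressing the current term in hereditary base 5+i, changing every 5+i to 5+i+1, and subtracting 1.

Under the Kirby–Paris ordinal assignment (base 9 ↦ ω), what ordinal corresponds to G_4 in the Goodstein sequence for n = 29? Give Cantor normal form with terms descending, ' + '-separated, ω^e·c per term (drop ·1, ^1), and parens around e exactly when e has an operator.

ω^2

base 5: 29 = 5^2 + 4; at 6: 6^2 + 4 = 40; next = 39
base 6: 39 = 6^2 + 3; at 7: 7^2 + 3 = 52; next = 51
base 7: 51 = 7^2 + 2; at 8: 8^2 + 2 = 66; next = 65
base 8: 65 = 8^2 + 1; at 9: 9^2 + 1 = 82; next = 81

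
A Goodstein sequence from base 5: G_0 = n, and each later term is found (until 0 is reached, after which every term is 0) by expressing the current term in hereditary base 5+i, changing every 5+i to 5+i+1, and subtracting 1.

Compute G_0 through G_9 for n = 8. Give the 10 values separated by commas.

i=0: 8 = 5 + 3 (b=5); 5→6: 6 + 3 = 9; 9−1 = 8
i=1: 8 = 6 + 2 (b=6); 6→7: 7 + 2 = 9; 9−1 = 8
i=2: 8 = 7 + 1 (b=7); 7→8: 8 + 1 = 9; 9−1 = 8
i=3: 8 = 8 (b=8); 8→9: 9 = 9; 9−1 = 8
i=4: 8 = 8 (b=9); 9→10: 8 = 8; 8−1 = 7
i=5: 7 = 7 (b=10); 10→11: 7 = 7; 7−1 = 6
i=6: 6 = 6 (b=11); 11→12: 6 = 6; 6−1 = 5
i=7: 5 = 5 (b=12); 12→13: 5 = 5; 5−1 = 4
i=8: 4 = 4 (b=13); 13→14: 4 = 4; 4−1 = 3

8, 8, 8, 8, 8, 7, 6, 5, 4, 3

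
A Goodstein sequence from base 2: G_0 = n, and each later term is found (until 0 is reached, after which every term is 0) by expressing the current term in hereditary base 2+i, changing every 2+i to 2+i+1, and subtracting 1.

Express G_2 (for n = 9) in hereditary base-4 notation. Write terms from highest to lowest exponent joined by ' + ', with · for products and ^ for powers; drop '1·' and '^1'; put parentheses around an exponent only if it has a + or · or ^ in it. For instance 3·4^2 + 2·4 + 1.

3·4^4 + 3·4^3 + 3·4^2 + 3·4 + 3

i=0: 9 = 2^(2 + 1) + 1 (b=2); 2→3: 3^(3 + 1) + 1 = 82; 82−1 = 81
i=1: 81 = 3^(3 + 1) (b=3); 3→4: 4^(4 + 1) = 1024; 1024−1 = 1023
i=2: 1023 = 3·4^4 + 3·4^3 + 3·4^2 + 3·4 + 3 (b=4); 4→5: 3·5^5 + 3·5^3 + 3·5^2 + 3·5 + 3 = 9843; 9843−1 = 9842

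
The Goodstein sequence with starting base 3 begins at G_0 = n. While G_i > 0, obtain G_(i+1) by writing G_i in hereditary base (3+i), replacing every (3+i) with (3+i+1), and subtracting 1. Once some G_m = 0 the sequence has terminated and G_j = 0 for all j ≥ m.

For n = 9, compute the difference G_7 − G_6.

base 3: 9 = 3^2; at 4: 4^2 = 16; next = 15
base 4: 15 = 3·4 + 3; at 5: 3·5 + 3 = 18; next = 17
base 5: 17 = 3·5 + 2; at 6: 3·6 + 2 = 20; next = 19
base 6: 19 = 3·6 + 1; at 7: 3·7 + 1 = 22; next = 21
base 7: 21 = 3·7; at 8: 3·8 = 24; next = 23
base 8: 23 = 2·8 + 7; at 9: 2·9 + 7 = 25; next = 24
base 9: 24 = 2·9 + 6; at 10: 2·10 + 6 = 26; next = 25

1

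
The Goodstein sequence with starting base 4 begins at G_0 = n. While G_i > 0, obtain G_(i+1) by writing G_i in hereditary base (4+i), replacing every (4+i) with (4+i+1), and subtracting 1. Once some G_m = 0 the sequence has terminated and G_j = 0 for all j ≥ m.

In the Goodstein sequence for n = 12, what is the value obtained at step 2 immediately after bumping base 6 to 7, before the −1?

17

12 —HB4→ 3·4 —bump→ 3·5 = 15 —(−1)→ 14
14 —HB5→ 2·5 + 4 —bump→ 2·6 + 4 = 16 —(−1)→ 15
15 —HB6→ 2·6 + 3 —bump→ 2·7 + 3 = 17 —(−1)→ 16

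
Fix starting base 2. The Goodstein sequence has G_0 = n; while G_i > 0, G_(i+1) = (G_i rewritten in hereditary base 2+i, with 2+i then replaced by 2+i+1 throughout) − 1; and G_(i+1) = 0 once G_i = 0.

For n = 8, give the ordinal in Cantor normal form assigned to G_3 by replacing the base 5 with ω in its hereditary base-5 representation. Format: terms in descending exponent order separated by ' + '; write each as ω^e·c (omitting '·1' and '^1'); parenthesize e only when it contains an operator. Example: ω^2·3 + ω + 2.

(0) 8|_2 = 2^(2 + 1) ↦ 3^(3 + 1)|_3 = 81 ⇒ 80
(1) 80|_3 = 2·3^3 + 2·3^2 + 2·3 + 2 ↦ 2·4^4 + 2·4^2 + 2·4 + 2|_4 = 554 ⇒ 553
(2) 553|_4 = 2·4^4 + 2·4^2 + 2·4 + 1 ↦ 2·5^5 + 2·5^2 + 2·5 + 1|_5 = 6311 ⇒ 6310
(3) 6310|_5 = 2·5^5 + 2·5^2 + 2·5 ↦ 2·6^6 + 2·6^2 + 2·6|_6 = 93396 ⇒ 93395

ω^ω·2 + ω^2·2 + ω·2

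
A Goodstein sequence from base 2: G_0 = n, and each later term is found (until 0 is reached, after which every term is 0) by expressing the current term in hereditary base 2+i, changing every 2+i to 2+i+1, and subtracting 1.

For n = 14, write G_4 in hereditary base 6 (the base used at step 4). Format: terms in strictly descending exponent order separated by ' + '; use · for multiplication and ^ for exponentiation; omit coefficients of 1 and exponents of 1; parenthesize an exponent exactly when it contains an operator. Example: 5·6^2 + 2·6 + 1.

6^(6 + 1) + 5·6^5 + 5·6^4 + 5·6^3 + 5·6^2 + 5·6 + 5

[0] 14 ≡ 2^(2 + 1) + 2^2 + 2 (base 2). Lift 3: 111. −1: 110.
[1] 110 ≡ 3^(3 + 1) + 3^3 + 2 (base 3). Lift 4: 1282. −1: 1281.
[2] 1281 ≡ 4^(4 + 1) + 4^4 + 1 (base 4). Lift 5: 18751. −1: 18750.
[3] 18750 ≡ 5^(5 + 1) + 5^5 (base 5). Lift 6: 326592. −1: 326591.
[4] 326591 ≡ 6^(6 + 1) + 5·6^5 + 5·6^4 + 5·6^3 + 5·6^2 + 5·6 + 5 (base 6). Lift 7: 5862841. −1: 5862840.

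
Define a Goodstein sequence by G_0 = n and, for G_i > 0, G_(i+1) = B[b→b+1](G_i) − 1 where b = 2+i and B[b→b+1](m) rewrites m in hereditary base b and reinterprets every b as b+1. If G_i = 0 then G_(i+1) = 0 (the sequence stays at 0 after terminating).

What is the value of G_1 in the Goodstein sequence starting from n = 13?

108

13 —HB2→ 2^(2 + 1) + 2^2 + 1 —bump→ 3^(3 + 1) + 3^3 + 1 = 109 —(−1)→ 108
108 —HB3→ 3^(3 + 1) + 3^3 —bump→ 4^(4 + 1) + 4^4 = 1280 —(−1)→ 1279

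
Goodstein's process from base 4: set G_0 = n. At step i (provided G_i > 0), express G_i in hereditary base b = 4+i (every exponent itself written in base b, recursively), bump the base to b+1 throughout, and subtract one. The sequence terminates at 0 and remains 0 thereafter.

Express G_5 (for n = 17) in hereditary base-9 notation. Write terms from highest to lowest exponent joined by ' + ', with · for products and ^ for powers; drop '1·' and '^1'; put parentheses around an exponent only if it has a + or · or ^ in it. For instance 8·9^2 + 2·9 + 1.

5·9 + 2

base 4: 17 = 4^2 + 1; at 5: 5^2 + 1 = 26; next = 25
base 5: 25 = 5^2; at 6: 6^2 = 36; next = 35
base 6: 35 = 5·6 + 5; at 7: 5·7 + 5 = 40; next = 39
base 7: 39 = 5·7 + 4; at 8: 5·8 + 4 = 44; next = 43
base 8: 43 = 5·8 + 3; at 9: 5·9 + 3 = 48; next = 47
base 9: 47 = 5·9 + 2; at 10: 5·10 + 2 = 52; next = 51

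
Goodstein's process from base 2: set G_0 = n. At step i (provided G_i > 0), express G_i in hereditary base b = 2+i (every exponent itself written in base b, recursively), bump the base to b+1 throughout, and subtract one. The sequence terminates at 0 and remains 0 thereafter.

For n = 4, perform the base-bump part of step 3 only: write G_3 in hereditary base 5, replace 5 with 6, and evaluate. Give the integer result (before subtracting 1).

G_0=4  [base 2] 2^2  →[2↦3]→  3^3 = 27  −1 ⇒ G_1=26
G_1=26  [base 3] 2·3^2 + 2·3 + 2  →[3↦4]→  2·4^2 + 2·4 + 2 = 42  −1 ⇒ G_2=41
G_2=41  [base 4] 2·4^2 + 2·4 + 1  →[4↦5]→  2·5^2 + 2·5 + 1 = 61  −1 ⇒ G_3=60
G_3=60  [base 5] 2·5^2 + 2·5  →[5↦6]→  2·6^2 + 2·6 = 84  −1 ⇒ G_4=83

84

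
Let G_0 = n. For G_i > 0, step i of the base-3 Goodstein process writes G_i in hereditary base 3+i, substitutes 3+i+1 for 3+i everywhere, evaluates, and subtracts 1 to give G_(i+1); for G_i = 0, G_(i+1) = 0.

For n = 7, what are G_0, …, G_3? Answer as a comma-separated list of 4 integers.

7, 8, 9, 9

base 3: 7 = 2·3 + 1; at 4: 2·4 + 1 = 9; next = 8
base 4: 8 = 2·4; at 5: 2·5 = 10; next = 9
base 5: 9 = 5 + 4; at 6: 6 + 4 = 10; next = 9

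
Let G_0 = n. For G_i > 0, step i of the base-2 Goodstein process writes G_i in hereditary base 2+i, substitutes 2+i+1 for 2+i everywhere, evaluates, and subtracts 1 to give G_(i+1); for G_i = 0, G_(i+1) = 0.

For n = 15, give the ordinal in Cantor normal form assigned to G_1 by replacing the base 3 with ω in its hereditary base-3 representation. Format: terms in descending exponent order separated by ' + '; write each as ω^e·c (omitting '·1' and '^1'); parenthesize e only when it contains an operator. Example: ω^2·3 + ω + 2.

[0] 15 ≡ 2^(2 + 1) + 2^2 + 2 + 1 (base 2). Lift 3: 112. −1: 111.
[1] 111 ≡ 3^(3 + 1) + 3^3 + 3 (base 3). Lift 4: 1284. −1: 1283.

ω^(ω + 1) + ω^ω + ω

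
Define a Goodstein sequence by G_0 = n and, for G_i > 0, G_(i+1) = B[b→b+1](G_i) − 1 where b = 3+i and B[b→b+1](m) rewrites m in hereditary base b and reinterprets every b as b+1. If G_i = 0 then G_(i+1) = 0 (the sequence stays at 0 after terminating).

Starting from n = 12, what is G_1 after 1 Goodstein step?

12 —HB3→ 3^2 + 3 —bump→ 4^2 + 4 = 20 —(−1)→ 19
19 —HB4→ 4^2 + 3 —bump→ 5^2 + 3 = 28 —(−1)→ 27

19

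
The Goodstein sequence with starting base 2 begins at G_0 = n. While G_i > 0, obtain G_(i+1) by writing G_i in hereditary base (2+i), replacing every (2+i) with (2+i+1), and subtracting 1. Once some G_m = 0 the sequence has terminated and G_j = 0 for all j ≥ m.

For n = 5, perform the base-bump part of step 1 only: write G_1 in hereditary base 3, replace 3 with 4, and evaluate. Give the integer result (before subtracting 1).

256

step 0: 5 = 2^2 + 1; sub 3 for 2: 3^3 + 1; = 28; G_1 = 28−1 = 27
step 1: 27 = 3^3; sub 4 for 3: 4^4; = 256; G_2 = 256−1 = 255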